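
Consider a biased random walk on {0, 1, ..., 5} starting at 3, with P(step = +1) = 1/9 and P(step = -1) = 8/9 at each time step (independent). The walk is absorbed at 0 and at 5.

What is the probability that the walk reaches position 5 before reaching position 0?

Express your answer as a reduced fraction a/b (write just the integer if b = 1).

Answer: 73/4681

Derivation:
Biased walk: p = 1/9, q = 8/9, r = q/p = 8
Gambler's ruin: P(hit 5 before 0 | start at 3) = (1 - r^a)/(1 - r^N)
r^3 = 512; r^5 = 32768
P = (1 - 512) / (1 - 32768) = -511 / -32767 = 73/4681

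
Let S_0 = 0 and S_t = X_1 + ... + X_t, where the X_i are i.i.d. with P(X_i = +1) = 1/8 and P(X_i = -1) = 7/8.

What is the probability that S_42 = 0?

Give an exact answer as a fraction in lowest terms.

Answer: 37580213697340198592833260135/10633823966279326983230456482242756608

Derivation:
To be at 0 after 42 steps: need exactly 21 steps of +1 and 21 of -1.
Number of such sequences: C(42,21) = 538257874440
Each has probability (1/8)^21 · (7/8)^21 = 558545864083284007/85070591730234615865843651857942052864
P = 538257874440 · 558545864083284007/85070591730234615865843651857942052864 = 37580213697340198592833260135/10633823966279326983230456482242756608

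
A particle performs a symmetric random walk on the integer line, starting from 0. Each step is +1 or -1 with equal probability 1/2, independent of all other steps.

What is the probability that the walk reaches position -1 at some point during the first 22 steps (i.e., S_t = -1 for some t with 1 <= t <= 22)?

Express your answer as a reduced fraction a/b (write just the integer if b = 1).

Count via complement. Let g(t,s) = #length-t paths at position s with S_1..S_t all ≠ -1.
g(t,s) = g(t-1,s-1) + g(t-1,s+1) for s ≠ -1; g(t,-1) = 0.
t=0: g(0,0)=1
t=1: g(1,1)=1
t=2: g(2,0)=1 g(2,2)=1
t=3: g(3,1)=2 g(3,3)=1
t=4: g(4,0)=2 g(4,2)=3 g(4,4)=1
t=5: g(5,1)=5 g(5,3)=4 g(5,5)=1
t=6: g(6,0)=5 g(6,2)=9 g(6,4)=5 g(6,6)=1
t=7: g(7,1)=14 g(7,3)=14 g(7,5)=6 g(7,7)=1
t=8: g(8,0)=14 g(8,2)=28 g(8,4)=20 g(8,6)=7 g(8,8)=1
t=9: g(9,1)=42 g(9,3)=48 g(9,5)=27 g(9,7)=8 g(9,9)=1
t=10: g(10,0)=42 g(10,2)=90 g(10,4)=75 g(10,6)=35 g(10,8)=9 g(10,10)=1
t=11: g(11,1)=132 g(11,3)=165 g(11,5)=110 g(11,7)=44 g(11,9)=10 g(11,11)=1
t=12: g(12,0)=132 g(12,2)=297 g(12,4)=275 g(12,6)=154 g(12,8)=54 g(12,10)=11 g(12,12)=1
t=13: g(13,1)=429 g(13,3)=572 g(13,5)=429 g(13,7)=208 g(13,9)=65 g(13,11)=12 g(13,13)=1
t=14: g(14,0)=429 g(14,2)=1001 g(14,4)=1001 g(14,6)=637 g(14,8)=273 g(14,10)=77 g(14,12)=13 g(14,14)=1
t=15: g(15,1)=1430 g(15,3)=2002 g(15,5)=1638 g(15,7)=910 g(15,9)=350 g(15,11)=90 g(15,13)=14 g(15,15)=1
t=16: g(16,0)=1430 g(16,2)=3432 g(16,4)=3640 g(16,6)=2548 g(16,8)=1260 g(16,10)=440 g(16,12)=104 g(16,14)=15 g(16,16)=1
t=17: g(17,1)=4862 g(17,3)=7072 g(17,5)=6188 g(17,7)=3808 g(17,9)=1700 g(17,11)=544 g(17,13)=119 g(17,15)=16 g(17,17)=1
t=18: g(18,0)=4862 g(18,2)=11934 g(18,4)=13260 g(18,6)=9996 g(18,8)=5508 g(18,10)=2244 g(18,12)=663 g(18,14)=135 g(18,16)=17 g(18,18)=1
t=19: g(19,1)=16796 g(19,3)=25194 g(19,5)=23256 g(19,7)=15504 g(19,9)=7752 g(19,11)=2907 g(19,13)=798 g(19,15)=152 g(19,17)=18 g(19,19)=1
t=20: g(20,0)=16796 g(20,2)=41990 g(20,4)=48450 g(20,6)=38760 g(20,8)=23256 g(20,10)=10659 g(20,12)=3705 g(20,14)=950 g(20,16)=170 g(20,18)=19 g(20,20)=1
t=21: g(21,1)=58786 g(21,3)=90440 g(21,5)=87210 g(21,7)=62016 g(21,9)=33915 g(21,11)=14364 g(21,13)=4655 g(21,15)=1120 g(21,17)=189 g(21,19)=20 g(21,21)=1
t=22: g(22,0)=58786 g(22,2)=149226 g(22,4)=177650 g(22,6)=149226 g(22,8)=95931 g(22,10)=48279 g(22,12)=19019 g(22,14)=5775 g(22,16)=1309 g(22,18)=209 g(22,20)=21 g(22,22)=1
Paths never hitting -1: Σ_s g(22,s) = 705432
Paths hitting -1: 2^22 - 705432 = 3488872
P = 3488872/4194304 = 436109/524288

Answer: 436109/524288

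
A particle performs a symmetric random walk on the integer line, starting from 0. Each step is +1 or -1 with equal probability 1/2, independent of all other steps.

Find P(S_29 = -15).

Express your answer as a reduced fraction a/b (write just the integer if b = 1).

To reach position -15 after 29 steps: need 7 steps of +1 and 22 of -1.
Favorable paths: C(29,7) = 1560780
Total paths: 2^29 = 536870912
P = 1560780/536870912 = 390195/134217728

Answer: 390195/134217728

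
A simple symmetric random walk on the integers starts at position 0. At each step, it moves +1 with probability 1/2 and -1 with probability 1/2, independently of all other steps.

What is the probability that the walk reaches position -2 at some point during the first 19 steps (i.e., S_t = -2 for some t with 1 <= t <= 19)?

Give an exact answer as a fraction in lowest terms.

Count via complement. Let g(t,s) = #length-t paths at position s with S_1..S_t all ≠ -2.
g(t,s) = g(t-1,s-1) + g(t-1,s+1) for s ≠ -2; g(t,-2) = 0.
t=0: g(0,0)=1
t=1: g(1,-1)=1 g(1,1)=1
t=2: g(2,0)=2 g(2,2)=1
t=3: g(3,-1)=2 g(3,1)=3 g(3,3)=1
t=4: g(4,0)=5 g(4,2)=4 g(4,4)=1
t=5: g(5,-1)=5 g(5,1)=9 g(5,3)=5 g(5,5)=1
t=6: g(6,0)=14 g(6,2)=14 g(6,4)=6 g(6,6)=1
t=7: g(7,-1)=14 g(7,1)=28 g(7,3)=20 g(7,5)=7 g(7,7)=1
t=8: g(8,0)=42 g(8,2)=48 g(8,4)=27 g(8,6)=8 g(8,8)=1
t=9: g(9,-1)=42 g(9,1)=90 g(9,3)=75 g(9,5)=35 g(9,7)=9 g(9,9)=1
t=10: g(10,0)=132 g(10,2)=165 g(10,4)=110 g(10,6)=44 g(10,8)=10 g(10,10)=1
t=11: g(11,-1)=132 g(11,1)=297 g(11,3)=275 g(11,5)=154 g(11,7)=54 g(11,9)=11 g(11,11)=1
t=12: g(12,0)=429 g(12,2)=572 g(12,4)=429 g(12,6)=208 g(12,8)=65 g(12,10)=12 g(12,12)=1
t=13: g(13,-1)=429 g(13,1)=1001 g(13,3)=1001 g(13,5)=637 g(13,7)=273 g(13,9)=77 g(13,11)=13 g(13,13)=1
t=14: g(14,0)=1430 g(14,2)=2002 g(14,4)=1638 g(14,6)=910 g(14,8)=350 g(14,10)=90 g(14,12)=14 g(14,14)=1
t=15: g(15,-1)=1430 g(15,1)=3432 g(15,3)=3640 g(15,5)=2548 g(15,7)=1260 g(15,9)=440 g(15,11)=104 g(15,13)=15 g(15,15)=1
t=16: g(16,0)=4862 g(16,2)=7072 g(16,4)=6188 g(16,6)=3808 g(16,8)=1700 g(16,10)=544 g(16,12)=119 g(16,14)=16 g(16,16)=1
t=17: g(17,-1)=4862 g(17,1)=11934 g(17,3)=13260 g(17,5)=9996 g(17,7)=5508 g(17,9)=2244 g(17,11)=663 g(17,13)=135 g(17,15)=17 g(17,17)=1
t=18: g(18,0)=16796 g(18,2)=25194 g(18,4)=23256 g(18,6)=15504 g(18,8)=7752 g(18,10)=2907 g(18,12)=798 g(18,14)=152 g(18,16)=18 g(18,18)=1
t=19: g(19,-1)=16796 g(19,1)=41990 g(19,3)=48450 g(19,5)=38760 g(19,7)=23256 g(19,9)=10659 g(19,11)=3705 g(19,13)=950 g(19,15)=170 g(19,17)=19 g(19,19)=1
Paths never hitting -2: Σ_s g(19,s) = 184756
Paths hitting -2: 2^19 - 184756 = 339532
P = 339532/524288 = 84883/131072

Answer: 84883/131072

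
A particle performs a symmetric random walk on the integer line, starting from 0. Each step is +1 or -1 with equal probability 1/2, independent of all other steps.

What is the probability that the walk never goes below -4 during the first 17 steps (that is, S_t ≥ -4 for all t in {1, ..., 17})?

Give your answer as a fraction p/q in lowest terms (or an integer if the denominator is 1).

Let f(t,s) = #length-t paths at position s with S_1..S_t all ≥ -4.
f(t,s) = f(t-1,s-1) + f(t-1,s+1) for s ≥ -4; f(t,s) = 0 for s < -4.
t=0: f(0,0)=1
t=1: f(1,-1)=1 f(1,1)=1
t=2: f(2,-2)=1 f(2,0)=2 f(2,2)=1
t=3: f(3,-3)=1 f(3,-1)=3 f(3,1)=3 f(3,3)=1
t=4: f(4,-4)=1 f(4,-2)=4 f(4,0)=6 f(4,2)=4 f(4,4)=1
t=5: f(5,-3)=5 f(5,-1)=10 f(5,1)=10 f(5,3)=5 f(5,5)=1
t=6: f(6,-4)=5 f(6,-2)=15 f(6,0)=20 f(6,2)=15 f(6,4)=6 f(6,6)=1
t=7: f(7,-3)=20 f(7,-1)=35 f(7,1)=35 f(7,3)=21 f(7,5)=7 f(7,7)=1
t=8: f(8,-4)=20 f(8,-2)=55 f(8,0)=70 f(8,2)=56 f(8,4)=28 f(8,6)=8 f(8,8)=1
t=9: f(9,-3)=75 f(9,-1)=125 f(9,1)=126 f(9,3)=84 f(9,5)=36 f(9,7)=9 f(9,9)=1
t=10: f(10,-4)=75 f(10,-2)=200 f(10,0)=251 f(10,2)=210 f(10,4)=120 f(10,6)=45 f(10,8)=10 f(10,10)=1
t=11: f(11,-3)=275 f(11,-1)=451 f(11,1)=461 f(11,3)=330 f(11,5)=165 f(11,7)=55 f(11,9)=11 f(11,11)=1
t=12: f(12,-4)=275 f(12,-2)=726 f(12,0)=912 f(12,2)=791 f(12,4)=495 f(12,6)=220 f(12,8)=66 f(12,10)=12 f(12,12)=1
t=13: f(13,-3)=1001 f(13,-1)=1638 f(13,1)=1703 f(13,3)=1286 f(13,5)=715 f(13,7)=286 f(13,9)=78 f(13,11)=13 f(13,13)=1
t=14: f(14,-4)=1001 f(14,-2)=2639 f(14,0)=3341 f(14,2)=2989 f(14,4)=2001 f(14,6)=1001 f(14,8)=364 f(14,10)=91 f(14,12)=14 f(14,14)=1
t=15: f(15,-3)=3640 f(15,-1)=5980 f(15,1)=6330 f(15,3)=4990 f(15,5)=3002 f(15,7)=1365 f(15,9)=455 f(15,11)=105 f(15,13)=15 f(15,15)=1
t=16: f(16,-4)=3640 f(16,-2)=9620 f(16,0)=12310 f(16,2)=11320 f(16,4)=7992 f(16,6)=4367 f(16,8)=1820 f(16,10)=560 f(16,12)=120 f(16,14)=16 f(16,16)=1
t=17: f(17,-3)=13260 f(17,-1)=21930 f(17,1)=23630 f(17,3)=19312 f(17,5)=12359 f(17,7)=6187 f(17,9)=2380 f(17,11)=680 f(17,13)=136 f(17,15)=17 f(17,17)=1
Σ_s f(17,s) = 99892
P = 99892/131072 = 24973/32768

Answer: 24973/32768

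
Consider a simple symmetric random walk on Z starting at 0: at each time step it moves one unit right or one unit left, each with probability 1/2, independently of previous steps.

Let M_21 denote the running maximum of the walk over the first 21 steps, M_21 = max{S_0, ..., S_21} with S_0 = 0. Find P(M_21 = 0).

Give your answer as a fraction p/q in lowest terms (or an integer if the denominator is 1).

Answer: 88179/524288

Derivation:
Let M_21 = max(S_0,...,S_21). Use the reflection principle: for j ≥ 1, #{paths with M_21 ≥ j} = #{S_21 ≥ j} + #{S_21 ≥ j+1}.
P(M_21 ≥ 0) = 1 since S_0 = 0, so #{M_21 ≥ 0} = 2097152.
#{M_21 ≥ 1} = #{S_21 ≥ 1} + #{S_21 ≥ 2} = 1048576 + 695860 = 1744436.
#{M_21 = 0} = 2097152 - 1744436 = 352716.
P(M_21 = 0) = 352716/2097152 = 88179/524288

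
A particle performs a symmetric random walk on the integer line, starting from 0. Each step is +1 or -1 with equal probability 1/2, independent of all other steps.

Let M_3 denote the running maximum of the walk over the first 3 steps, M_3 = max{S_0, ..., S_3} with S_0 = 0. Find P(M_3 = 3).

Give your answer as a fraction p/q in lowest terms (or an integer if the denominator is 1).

Answer: 1/8

Derivation:
Let M_3 = max(S_0,...,S_3). Use the reflection principle: for j ≥ 1, #{paths with M_3 ≥ j} = #{S_3 ≥ j} + #{S_3 ≥ j+1}.
By reflection, #{M_3 ≥ 3} = #{S_3 ≥ 3} + #{S_3 ≥ 4} = 1 + 0 = 1.
#{M_3 ≥ 4} = #{S_3 ≥ 4} + #{S_3 ≥ 5} = 0 + 0 = 0.
#{M_3 = 3} = 1 - 0 = 1.
P(M_3 = 3) = 1/8 = 1/8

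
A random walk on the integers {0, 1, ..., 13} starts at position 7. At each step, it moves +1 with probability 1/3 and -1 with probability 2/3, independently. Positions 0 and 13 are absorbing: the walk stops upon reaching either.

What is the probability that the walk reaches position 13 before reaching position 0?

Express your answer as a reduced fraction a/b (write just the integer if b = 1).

Answer: 127/8191

Derivation:
Biased walk: p = 1/3, q = 2/3, r = q/p = 2
Gambler's ruin: P(hit 13 before 0 | start at 7) = (1 - r^a)/(1 - r^N)
r^7 = 128; r^13 = 8192
P = (1 - 128) / (1 - 8192) = -127 / -8191 = 127/8191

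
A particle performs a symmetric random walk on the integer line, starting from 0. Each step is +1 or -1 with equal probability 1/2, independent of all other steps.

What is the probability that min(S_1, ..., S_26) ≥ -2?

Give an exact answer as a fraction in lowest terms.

Let f(t,s) = #length-t paths at position s with S_1..S_t all ≥ -2.
f(t,s) = f(t-1,s-1) + f(t-1,s+1) for s ≥ -2; f(t,s) = 0 for s < -2.
t=0: f(0,0)=1
t=1: f(1,-1)=1 f(1,1)=1
t=2: f(2,-2)=1 f(2,0)=2 f(2,2)=1
t=3: f(3,-1)=3 f(3,1)=3 f(3,3)=1
t=4: f(4,-2)=3 f(4,0)=6 f(4,2)=4 f(4,4)=1
t=5: f(5,-1)=9 f(5,1)=10 f(5,3)=5 f(5,5)=1
t=6: f(6,-2)=9 f(6,0)=19 f(6,2)=15 f(6,4)=6 f(6,6)=1
t=7: f(7,-1)=28 f(7,1)=34 f(7,3)=21 f(7,5)=7 f(7,7)=1
t=8: f(8,-2)=28 f(8,0)=62 f(8,2)=55 f(8,4)=28 f(8,6)=8 f(8,8)=1
t=9: f(9,-1)=90 f(9,1)=117 f(9,3)=83 f(9,5)=36 f(9,7)=9 f(9,9)=1
t=10: f(10,-2)=90 f(10,0)=207 f(10,2)=200 f(10,4)=119 f(10,6)=45 f(10,8)=10 f(10,10)=1
t=11: f(11,-1)=297 f(11,1)=407 f(11,3)=319 f(11,5)=164 f(11,7)=55 f(11,9)=11 f(11,11)=1
t=12: f(12,-2)=297 f(12,0)=704 f(12,2)=726 f(12,4)=483 f(12,6)=219 f(12,8)=66 f(12,10)=12 f(12,12)=1
t=13: f(13,-1)=1001 f(13,1)=1430 f(13,3)=1209 f(13,5)=702 f(13,7)=285 f(13,9)=78 f(13,11)=13 f(13,13)=1
t=14: f(14,-2)=1001 f(14,0)=2431 f(14,2)=2639 f(14,4)=1911 f(14,6)=987 f(14,8)=363 f(14,10)=91 f(14,12)=14 f(14,14)=1
t=15: f(15,-1)=3432 f(15,1)=5070 f(15,3)=4550 f(15,5)=2898 f(15,7)=1350 f(15,9)=454 f(15,11)=105 f(15,13)=15 f(15,15)=1
t=16: f(16,-2)=3432 f(16,0)=8502 f(16,2)=9620 f(16,4)=7448 f(16,6)=4248 f(16,8)=1804 f(16,10)=559 f(16,12)=120 f(16,14)=16 f(16,16)=1
t=17: f(17,-1)=11934 f(17,1)=18122 f(17,3)=17068 f(17,5)=11696 f(17,7)=6052 f(17,9)=2363 f(17,11)=679 f(17,13)=136 f(17,15)=17 f(17,17)=1
t=18: f(18,-2)=11934 f(18,0)=30056 f(18,2)=35190 f(18,4)=28764 f(18,6)=17748 f(18,8)=8415 f(18,10)=3042 f(18,12)=815 f(18,14)=153 f(18,16)=18 f(18,18)=1
t=19: f(19,-1)=41990 f(19,1)=65246 f(19,3)=63954 f(19,5)=46512 f(19,7)=26163 f(19,9)=11457 f(19,11)=3857 f(19,13)=968 f(19,15)=171 f(19,17)=19 f(19,19)=1
t=20: f(20,-2)=41990 f(20,0)=107236 f(20,2)=129200 f(20,4)=110466 f(20,6)=72675 f(20,8)=37620 f(20,10)=15314 f(20,12)=4825 f(20,14)=1139 f(20,16)=190 f(20,18)=20 f(20,20)=1
t=21: f(21,-1)=149226 f(21,1)=236436 f(21,3)=239666 f(21,5)=183141 f(21,7)=110295 f(21,9)=52934 f(21,11)=20139 f(21,13)=5964 f(21,15)=1329 f(21,17)=210 f(21,19)=21 f(21,21)=1
t=22: f(22,-2)=149226 f(22,0)=385662 f(22,2)=476102 f(22,4)=422807 f(22,6)=293436 f(22,8)=163229 f(22,10)=73073 f(22,12)=26103 f(22,14)=7293 f(22,16)=1539 f(22,18)=231 f(22,20)=22 f(22,22)=1
t=23: f(23,-1)=534888 f(23,1)=861764 f(23,3)=898909 f(23,5)=716243 f(23,7)=456665 f(23,9)=236302 f(23,11)=99176 f(23,13)=33396 f(23,15)=8832 f(23,17)=1770 f(23,19)=253 f(23,21)=23 f(23,23)=1
t=24: f(24,-2)=534888 f(24,0)=1396652 f(24,2)=1760673 f(24,4)=1615152 f(24,6)=1172908 f(24,8)=692967 f(24,10)=335478 f(24,12)=132572 f(24,14)=42228 f(24,16)=10602 f(24,18)=2023 f(24,20)=276 f(24,22)=24 f(24,24)=1
t=25: f(25,-1)=1931540 f(25,1)=3157325 f(25,3)=3375825 f(25,5)=2788060 f(25,7)=1865875 f(25,9)=1028445 f(25,11)=468050 f(25,13)=174800 f(25,15)=52830 f(25,17)=12625 f(25,19)=2299 f(25,21)=300 f(25,23)=25 f(25,25)=1
t=26: f(26,-2)=1931540 f(26,0)=5088865 f(26,2)=6533150 f(26,4)=6163885 f(26,6)=4653935 f(26,8)=2894320 f(26,10)=1496495 f(26,12)=642850 f(26,14)=227630 f(26,16)=65455 f(26,18)=14924 f(26,20)=2599 f(26,22)=325 f(26,24)=26 f(26,26)=1
Σ_s f(26,s) = 29716000
P = 29716000/67108864 = 928625/2097152

Answer: 928625/2097152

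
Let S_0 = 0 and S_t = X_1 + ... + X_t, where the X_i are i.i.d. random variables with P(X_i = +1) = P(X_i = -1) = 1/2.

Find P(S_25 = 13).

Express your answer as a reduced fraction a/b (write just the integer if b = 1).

Answer: 44275/8388608

Derivation:
To reach position 13 after 25 steps: need 19 steps of +1 and 6 of -1.
Favorable paths: C(25,19) = 177100
Total paths: 2^25 = 33554432
P = 177100/33554432 = 44275/8388608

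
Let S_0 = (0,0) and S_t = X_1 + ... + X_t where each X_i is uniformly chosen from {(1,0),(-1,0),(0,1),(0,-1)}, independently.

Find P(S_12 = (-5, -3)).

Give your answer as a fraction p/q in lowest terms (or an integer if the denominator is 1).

Answer: 3267/1048576

Derivation:
Let h be the number of horizontal steps (so 12-h are vertical). To end at (-5,-3) need (h-5)/2 right-steps and ((12-h)-3)/2 up-steps.
Sum over h with 5 ≤ h ≤ 9, h ≡ 1 (mod 2), 12-h ≡ 1 (mod 2):
h=5: C(12,5)·C(5,0)·C(7,2) = 792·1·21 = 16632
h=7: C(12,7)·C(7,1)·C(5,1) = 792·7·5 = 27720
h=9: C(12,9)·C(9,2)·C(3,0) = 220·36·1 = 7920
Total favorable: 52272
Total paths: 4^12 = 16777216
P = 52272/16777216 = 3267/1048576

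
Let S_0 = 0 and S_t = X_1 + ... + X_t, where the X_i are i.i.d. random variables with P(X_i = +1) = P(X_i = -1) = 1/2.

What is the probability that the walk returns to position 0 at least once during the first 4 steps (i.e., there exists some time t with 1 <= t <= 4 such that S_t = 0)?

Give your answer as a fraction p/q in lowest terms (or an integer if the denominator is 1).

Count via complement. Let g(t,s) = #length-t paths at position s with S_1..S_t all ≠ 0.
g(t,s) = g(t-1,s-1) + g(t-1,s+1) for s ≠ 0; g(t,0) = 0.
t=0: g(0,0)=1
t=1: g(1,-1)=1 g(1,1)=1
t=2: g(2,-2)=1 g(2,2)=1
t=3: g(3,-3)=1 g(3,-1)=1 g(3,1)=1 g(3,3)=1
t=4: g(4,-4)=1 g(4,-2)=2 g(4,2)=2 g(4,4)=1
Paths never hitting 0: Σ_s g(4,s) = 6
Paths hitting 0: 2^4 - 6 = 10
P = 10/16 = 5/8

Answer: 5/8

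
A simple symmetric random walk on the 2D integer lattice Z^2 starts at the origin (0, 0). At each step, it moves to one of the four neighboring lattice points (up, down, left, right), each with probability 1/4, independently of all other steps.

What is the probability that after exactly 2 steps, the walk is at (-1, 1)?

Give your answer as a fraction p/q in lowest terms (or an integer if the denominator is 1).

Answer: 1/8

Derivation:
Let h be the number of horizontal steps (so 2-h are vertical). To end at (-1,1) need (h-1)/2 right-steps and ((2-h)+1)/2 up-steps.
Sum over h with 1 ≤ h ≤ 1, h ≡ 1 (mod 2), 2-h ≡ 1 (mod 2):
h=1: C(2,1)·C(1,0)·C(1,1) = 2·1·1 = 2
Total favorable: 2
Total paths: 4^2 = 16
P = 2/16 = 1/8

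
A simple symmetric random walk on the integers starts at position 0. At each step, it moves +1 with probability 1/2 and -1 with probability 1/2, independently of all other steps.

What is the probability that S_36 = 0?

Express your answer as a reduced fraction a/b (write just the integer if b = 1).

Answer: 2268783825/17179869184

Derivation:
To return to 0 after 36 steps: need exactly 18 steps of +1 and 18 of -1.
Favorable paths: C(36,18) = 9075135300
Total paths: 2^36 = 68719476736
P = 9075135300/68719476736 = 2268783825/17179869184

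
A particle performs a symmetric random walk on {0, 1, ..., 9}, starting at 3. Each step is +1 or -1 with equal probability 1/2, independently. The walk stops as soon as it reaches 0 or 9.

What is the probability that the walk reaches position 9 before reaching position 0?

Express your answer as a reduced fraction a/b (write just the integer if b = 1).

Symmetric walk (p = 1/2): the harmonic-function argument gives P(hit 9 before 0 | start at 3) = a/N.
P = 3/9 = 1/3

Answer: 1/3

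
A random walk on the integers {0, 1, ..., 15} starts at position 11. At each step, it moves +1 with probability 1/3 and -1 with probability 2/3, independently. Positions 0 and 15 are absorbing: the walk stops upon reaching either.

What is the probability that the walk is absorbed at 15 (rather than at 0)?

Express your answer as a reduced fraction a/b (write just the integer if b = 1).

Answer: 2047/32767

Derivation:
Biased walk: p = 1/3, q = 2/3, r = q/p = 2
Gambler's ruin: P(hit 15 before 0 | start at 11) = (1 - r^a)/(1 - r^N)
r^11 = 2048; r^15 = 32768
P = (1 - 2048) / (1 - 32768) = -2047 / -32767 = 2047/32767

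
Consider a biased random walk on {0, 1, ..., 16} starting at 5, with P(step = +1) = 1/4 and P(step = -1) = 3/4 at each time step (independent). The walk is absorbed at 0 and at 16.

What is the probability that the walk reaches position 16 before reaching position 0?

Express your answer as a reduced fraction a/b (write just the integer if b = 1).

Biased walk: p = 1/4, q = 3/4, r = q/p = 3
Gambler's ruin: P(hit 16 before 0 | start at 5) = (1 - r^a)/(1 - r^N)
r^5 = 243; r^16 = 43046721
P = (1 - 243) / (1 - 43046721) = -242 / -43046720 = 121/21523360

Answer: 121/21523360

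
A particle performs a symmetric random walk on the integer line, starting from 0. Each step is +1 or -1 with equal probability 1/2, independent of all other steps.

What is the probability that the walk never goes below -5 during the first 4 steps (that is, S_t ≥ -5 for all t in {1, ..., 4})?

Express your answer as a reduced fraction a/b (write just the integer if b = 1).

Answer: 1

Derivation:
Let f(t,s) = #length-t paths at position s with S_1..S_t all ≥ -5.
f(t,s) = f(t-1,s-1) + f(t-1,s+1) for s ≥ -5; f(t,s) = 0 for s < -5.
t=0: f(0,0)=1
t=1: f(1,-1)=1 f(1,1)=1
t=2: f(2,-2)=1 f(2,0)=2 f(2,2)=1
t=3: f(3,-3)=1 f(3,-1)=3 f(3,1)=3 f(3,3)=1
t=4: f(4,-4)=1 f(4,-2)=4 f(4,0)=6 f(4,2)=4 f(4,4)=1
Σ_s f(4,s) = 16
P = 16/16 = 1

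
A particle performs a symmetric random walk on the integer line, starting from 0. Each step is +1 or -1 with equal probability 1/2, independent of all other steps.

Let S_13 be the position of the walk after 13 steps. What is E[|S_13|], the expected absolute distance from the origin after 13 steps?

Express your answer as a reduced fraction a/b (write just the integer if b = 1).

S_13 takes values m ≡ 1 (mod 2) with |m| ≤ 13; P(S_13=m) = C(13,(13+m)/2)/2^13.
Total paths: 2^13 = 8192
Distribution: P(S=-13)=1/8192, P(S=-11)=13/8192, P(S=-9)=78/8192, P(S=-7)=286/8192, P(S=-5)=715/8192, P(S=-3)=1287/8192, P(S=-1)=1716/8192, P(S=1)=1716/8192, P(S=3)=1287/8192, P(S=5)=715/8192, P(S=7)=286/8192, P(S=9)=78/8192, P(S=11)=13/8192, P(S=13)=1/8192
E[|S_13|] = Σ_m |m|·P(S_13=m) = 24024/8192 = 3003/1024

Answer: 3003/1024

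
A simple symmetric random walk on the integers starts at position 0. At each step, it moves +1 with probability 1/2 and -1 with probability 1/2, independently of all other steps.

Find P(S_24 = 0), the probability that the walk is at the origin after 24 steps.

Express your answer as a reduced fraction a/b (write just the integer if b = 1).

Answer: 676039/4194304

Derivation:
To return to 0 after 24 steps: need exactly 12 steps of +1 and 12 of -1.
Favorable paths: C(24,12) = 2704156
Total paths: 2^24 = 16777216
P = 2704156/16777216 = 676039/4194304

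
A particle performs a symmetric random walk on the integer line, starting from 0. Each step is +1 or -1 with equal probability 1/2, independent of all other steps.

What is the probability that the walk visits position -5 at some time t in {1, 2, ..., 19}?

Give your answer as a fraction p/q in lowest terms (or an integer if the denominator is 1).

Answer: 34495/131072

Derivation:
Count via complement. Let g(t,s) = #length-t paths at position s with S_1..S_t all ≠ -5.
g(t,s) = g(t-1,s-1) + g(t-1,s+1) for s ≠ -5; g(t,-5) = 0.
t=0: g(0,0)=1
t=1: g(1,-1)=1 g(1,1)=1
t=2: g(2,-2)=1 g(2,0)=2 g(2,2)=1
t=3: g(3,-3)=1 g(3,-1)=3 g(3,1)=3 g(3,3)=1
t=4: g(4,-4)=1 g(4,-2)=4 g(4,0)=6 g(4,2)=4 g(4,4)=1
t=5: g(5,-3)=5 g(5,-1)=10 g(5,1)=10 g(5,3)=5 g(5,5)=1
t=6: g(6,-4)=5 g(6,-2)=15 g(6,0)=20 g(6,2)=15 g(6,4)=6 g(6,6)=1
t=7: g(7,-3)=20 g(7,-1)=35 g(7,1)=35 g(7,3)=21 g(7,5)=7 g(7,7)=1
t=8: g(8,-4)=20 g(8,-2)=55 g(8,0)=70 g(8,2)=56 g(8,4)=28 g(8,6)=8 g(8,8)=1
t=9: g(9,-3)=75 g(9,-1)=125 g(9,1)=126 g(9,3)=84 g(9,5)=36 g(9,7)=9 g(9,9)=1
t=10: g(10,-4)=75 g(10,-2)=200 g(10,0)=251 g(10,2)=210 g(10,4)=120 g(10,6)=45 g(10,8)=10 g(10,10)=1
t=11: g(11,-3)=275 g(11,-1)=451 g(11,1)=461 g(11,3)=330 g(11,5)=165 g(11,7)=55 g(11,9)=11 g(11,11)=1
t=12: g(12,-4)=275 g(12,-2)=726 g(12,0)=912 g(12,2)=791 g(12,4)=495 g(12,6)=220 g(12,8)=66 g(12,10)=12 g(12,12)=1
t=13: g(13,-3)=1001 g(13,-1)=1638 g(13,1)=1703 g(13,3)=1286 g(13,5)=715 g(13,7)=286 g(13,9)=78 g(13,11)=13 g(13,13)=1
t=14: g(14,-4)=1001 g(14,-2)=2639 g(14,0)=3341 g(14,2)=2989 g(14,4)=2001 g(14,6)=1001 g(14,8)=364 g(14,10)=91 g(14,12)=14 g(14,14)=1
t=15: g(15,-3)=3640 g(15,-1)=5980 g(15,1)=6330 g(15,3)=4990 g(15,5)=3002 g(15,7)=1365 g(15,9)=455 g(15,11)=105 g(15,13)=15 g(15,15)=1
t=16: g(16,-4)=3640 g(16,-2)=9620 g(16,0)=12310 g(16,2)=11320 g(16,4)=7992 g(16,6)=4367 g(16,8)=1820 g(16,10)=560 g(16,12)=120 g(16,14)=16 g(16,16)=1
t=17: g(17,-3)=13260 g(17,-1)=21930 g(17,1)=23630 g(17,3)=19312 g(17,5)=12359 g(17,7)=6187 g(17,9)=2380 g(17,11)=680 g(17,13)=136 g(17,15)=17 g(17,17)=1
t=18: g(18,-4)=13260 g(18,-2)=35190 g(18,0)=45560 g(18,2)=42942 g(18,4)=31671 g(18,6)=18546 g(18,8)=8567 g(18,10)=3060 g(18,12)=816 g(18,14)=153 g(18,16)=18 g(18,18)=1
t=19: g(19,-3)=48450 g(19,-1)=80750 g(19,1)=88502 g(19,3)=74613 g(19,5)=50217 g(19,7)=27113 g(19,9)=11627 g(19,11)=3876 g(19,13)=969 g(19,15)=171 g(19,17)=19 g(19,19)=1
Paths never hitting -5: Σ_s g(19,s) = 386308
Paths hitting -5: 2^19 - 386308 = 137980
P = 137980/524288 = 34495/131072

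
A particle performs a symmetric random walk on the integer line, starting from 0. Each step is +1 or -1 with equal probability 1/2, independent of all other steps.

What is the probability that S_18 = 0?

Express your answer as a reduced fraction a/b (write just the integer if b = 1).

Answer: 12155/65536

Derivation:
To return to 0 after 18 steps: need exactly 9 steps of +1 and 9 of -1.
Favorable paths: C(18,9) = 48620
Total paths: 2^18 = 262144
P = 48620/262144 = 12155/65536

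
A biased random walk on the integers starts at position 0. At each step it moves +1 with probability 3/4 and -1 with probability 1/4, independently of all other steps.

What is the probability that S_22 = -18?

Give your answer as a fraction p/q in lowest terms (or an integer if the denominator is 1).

To reach position -18 after 22 steps: need 2 steps of +1 and 20 steps of -1.
Number of such sequences: C(22,2) = 231
Each has probability (3/4)^2 · (1/4)^20 = 9/17592186044416
P = 231 · 9/17592186044416 = 2079/17592186044416

Answer: 2079/17592186044416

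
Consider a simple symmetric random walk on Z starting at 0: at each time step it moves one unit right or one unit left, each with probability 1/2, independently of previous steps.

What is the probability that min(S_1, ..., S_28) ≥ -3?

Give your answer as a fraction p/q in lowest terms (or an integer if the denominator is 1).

Answer: 145422675/268435456

Derivation:
Let f(t,s) = #length-t paths at position s with S_1..S_t all ≥ -3.
f(t,s) = f(t-1,s-1) + f(t-1,s+1) for s ≥ -3; f(t,s) = 0 for s < -3.
t=0: f(0,0)=1
t=1: f(1,-1)=1 f(1,1)=1
t=2: f(2,-2)=1 f(2,0)=2 f(2,2)=1
t=3: f(3,-3)=1 f(3,-1)=3 f(3,1)=3 f(3,3)=1
t=4: f(4,-2)=4 f(4,0)=6 f(4,2)=4 f(4,4)=1
t=5: f(5,-3)=4 f(5,-1)=10 f(5,1)=10 f(5,3)=5 f(5,5)=1
t=6: f(6,-2)=14 f(6,0)=20 f(6,2)=15 f(6,4)=6 f(6,6)=1
t=7: f(7,-3)=14 f(7,-1)=34 f(7,1)=35 f(7,3)=21 f(7,5)=7 f(7,7)=1
t=8: f(8,-2)=48 f(8,0)=69 f(8,2)=56 f(8,4)=28 f(8,6)=8 f(8,8)=1
t=9: f(9,-3)=48 f(9,-1)=117 f(9,1)=125 f(9,3)=84 f(9,5)=36 f(9,7)=9 f(9,9)=1
t=10: f(10,-2)=165 f(10,0)=242 f(10,2)=209 f(10,4)=120 f(10,6)=45 f(10,8)=10 f(10,10)=1
t=11: f(11,-3)=165 f(11,-1)=407 f(11,1)=451 f(11,3)=329 f(11,5)=165 f(11,7)=55 f(11,9)=11 f(11,11)=1
t=12: f(12,-2)=572 f(12,0)=858 f(12,2)=780 f(12,4)=494 f(12,6)=220 f(12,8)=66 f(12,10)=12 f(12,12)=1
t=13: f(13,-3)=572 f(13,-1)=1430 f(13,1)=1638 f(13,3)=1274 f(13,5)=714 f(13,7)=286 f(13,9)=78 f(13,11)=13 f(13,13)=1
t=14: f(14,-2)=2002 f(14,0)=3068 f(14,2)=2912 f(14,4)=1988 f(14,6)=1000 f(14,8)=364 f(14,10)=91 f(14,12)=14 f(14,14)=1
t=15: f(15,-3)=2002 f(15,-1)=5070 f(15,1)=5980 f(15,3)=4900 f(15,5)=2988 f(15,7)=1364 f(15,9)=455 f(15,11)=105 f(15,13)=15 f(15,15)=1
t=16: f(16,-2)=7072 f(16,0)=11050 f(16,2)=10880 f(16,4)=7888 f(16,6)=4352 f(16,8)=1819 f(16,10)=560 f(16,12)=120 f(16,14)=16 f(16,16)=1
t=17: f(17,-3)=7072 f(17,-1)=18122 f(17,1)=21930 f(17,3)=18768 f(17,5)=12240 f(17,7)=6171 f(17,9)=2379 f(17,11)=680 f(17,13)=136 f(17,15)=17 f(17,17)=1
t=18: f(18,-2)=25194 f(18,0)=40052 f(18,2)=40698 f(18,4)=31008 f(18,6)=18411 f(18,8)=8550 f(18,10)=3059 f(18,12)=816 f(18,14)=153 f(18,16)=18 f(18,18)=1
t=19: f(19,-3)=25194 f(19,-1)=65246 f(19,1)=80750 f(19,3)=71706 f(19,5)=49419 f(19,7)=26961 f(19,9)=11609 f(19,11)=3875 f(19,13)=969 f(19,15)=171 f(19,17)=19 f(19,19)=1
t=20: f(20,-2)=90440 f(20,0)=145996 f(20,2)=152456 f(20,4)=121125 f(20,6)=76380 f(20,8)=38570 f(20,10)=15484 f(20,12)=4844 f(20,14)=1140 f(20,16)=190 f(20,18)=20 f(20,20)=1
t=21: f(21,-3)=90440 f(21,-1)=236436 f(21,1)=298452 f(21,3)=273581 f(21,5)=197505 f(21,7)=114950 f(21,9)=54054 f(21,11)=20328 f(21,13)=5984 f(21,15)=1330 f(21,17)=210 f(21,19)=21 f(21,21)=1
t=22: f(22,-2)=326876 f(22,0)=534888 f(22,2)=572033 f(22,4)=471086 f(22,6)=312455 f(22,8)=169004 f(22,10)=74382 f(22,12)=26312 f(22,14)=7314 f(22,16)=1540 f(22,18)=231 f(22,20)=22 f(22,22)=1
t=23: f(23,-3)=326876 f(23,-1)=861764 f(23,1)=1106921 f(23,3)=1043119 f(23,5)=783541 f(23,7)=481459 f(23,9)=243386 f(23,11)=100694 f(23,13)=33626 f(23,15)=8854 f(23,17)=1771 f(23,19)=253 f(23,21)=23 f(23,23)=1
t=24: f(24,-2)=1188640 f(24,0)=1968685 f(24,2)=2150040 f(24,4)=1826660 f(24,6)=1265000 f(24,8)=724845 f(24,10)=344080 f(24,12)=134320 f(24,14)=42480 f(24,16)=10625 f(24,18)=2024 f(24,20)=276 f(24,22)=24 f(24,24)=1
t=25: f(25,-3)=1188640 f(25,-1)=3157325 f(25,1)=4118725 f(25,3)=3976700 f(25,5)=3091660 f(25,7)=1989845 f(25,9)=1068925 f(25,11)=478400 f(25,13)=176800 f(25,15)=53105 f(25,17)=12649 f(25,19)=2300 f(25,21)=300 f(25,23)=25 f(25,25)=1
t=26: f(26,-2)=4345965 f(26,0)=7276050 f(26,2)=8095425 f(26,4)=7068360 f(26,6)=5081505 f(26,8)=3058770 f(26,10)=1547325 f(26,12)=655200 f(26,14)=229905 f(26,16)=65754 f(26,18)=14949 f(26,20)=2600 f(26,22)=325 f(26,24)=26 f(26,26)=1
t=27: f(27,-3)=4345965 f(27,-1)=11622015 f(27,1)=15371475 f(27,3)=15163785 f(27,5)=12149865 f(27,7)=8140275 f(27,9)=4606095 f(27,11)=2202525 f(27,13)=885105 f(27,15)=295659 f(27,17)=80703 f(27,19)=17549 f(27,21)=2925 f(27,23)=351 f(27,25)=27 f(27,27)=1
t=28: f(28,-2)=15967980 f(28,0)=26993490 f(28,2)=30535260 f(28,4)=27313650 f(28,6)=20290140 f(28,8)=12746370 f(28,10)=6808620 f(28,12)=3087630 f(28,14)=1180764 f(28,16)=376362 f(28,18)=98252 f(28,20)=20474 f(28,22)=3276 f(28,24)=378 f(28,26)=28 f(28,28)=1
Σ_s f(28,s) = 145422675
P = 145422675/268435456 = 145422675/268435456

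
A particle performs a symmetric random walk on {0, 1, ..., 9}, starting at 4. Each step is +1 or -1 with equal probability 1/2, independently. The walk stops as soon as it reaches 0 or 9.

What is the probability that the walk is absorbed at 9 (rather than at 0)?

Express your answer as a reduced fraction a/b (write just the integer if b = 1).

Symmetric walk (p = 1/2): the harmonic-function argument gives P(hit 9 before 0 | start at 4) = a/N.
P = 4/9 = 4/9

Answer: 4/9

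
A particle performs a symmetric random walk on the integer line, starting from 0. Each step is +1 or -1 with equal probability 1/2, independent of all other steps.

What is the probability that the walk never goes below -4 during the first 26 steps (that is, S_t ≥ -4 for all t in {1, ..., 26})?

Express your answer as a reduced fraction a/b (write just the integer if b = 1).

Answer: 705755/1048576

Derivation:
Let f(t,s) = #length-t paths at position s with S_1..S_t all ≥ -4.
f(t,s) = f(t-1,s-1) + f(t-1,s+1) for s ≥ -4; f(t,s) = 0 for s < -4.
t=0: f(0,0)=1
t=1: f(1,-1)=1 f(1,1)=1
t=2: f(2,-2)=1 f(2,0)=2 f(2,2)=1
t=3: f(3,-3)=1 f(3,-1)=3 f(3,1)=3 f(3,3)=1
t=4: f(4,-4)=1 f(4,-2)=4 f(4,0)=6 f(4,2)=4 f(4,4)=1
t=5: f(5,-3)=5 f(5,-1)=10 f(5,1)=10 f(5,3)=5 f(5,5)=1
t=6: f(6,-4)=5 f(6,-2)=15 f(6,0)=20 f(6,2)=15 f(6,4)=6 f(6,6)=1
t=7: f(7,-3)=20 f(7,-1)=35 f(7,1)=35 f(7,3)=21 f(7,5)=7 f(7,7)=1
t=8: f(8,-4)=20 f(8,-2)=55 f(8,0)=70 f(8,2)=56 f(8,4)=28 f(8,6)=8 f(8,8)=1
t=9: f(9,-3)=75 f(9,-1)=125 f(9,1)=126 f(9,3)=84 f(9,5)=36 f(9,7)=9 f(9,9)=1
t=10: f(10,-4)=75 f(10,-2)=200 f(10,0)=251 f(10,2)=210 f(10,4)=120 f(10,6)=45 f(10,8)=10 f(10,10)=1
t=11: f(11,-3)=275 f(11,-1)=451 f(11,1)=461 f(11,3)=330 f(11,5)=165 f(11,7)=55 f(11,9)=11 f(11,11)=1
t=12: f(12,-4)=275 f(12,-2)=726 f(12,0)=912 f(12,2)=791 f(12,4)=495 f(12,6)=220 f(12,8)=66 f(12,10)=12 f(12,12)=1
t=13: f(13,-3)=1001 f(13,-1)=1638 f(13,1)=1703 f(13,3)=1286 f(13,5)=715 f(13,7)=286 f(13,9)=78 f(13,11)=13 f(13,13)=1
t=14: f(14,-4)=1001 f(14,-2)=2639 f(14,0)=3341 f(14,2)=2989 f(14,4)=2001 f(14,6)=1001 f(14,8)=364 f(14,10)=91 f(14,12)=14 f(14,14)=1
t=15: f(15,-3)=3640 f(15,-1)=5980 f(15,1)=6330 f(15,3)=4990 f(15,5)=3002 f(15,7)=1365 f(15,9)=455 f(15,11)=105 f(15,13)=15 f(15,15)=1
t=16: f(16,-4)=3640 f(16,-2)=9620 f(16,0)=12310 f(16,2)=11320 f(16,4)=7992 f(16,6)=4367 f(16,8)=1820 f(16,10)=560 f(16,12)=120 f(16,14)=16 f(16,16)=1
t=17: f(17,-3)=13260 f(17,-1)=21930 f(17,1)=23630 f(17,3)=19312 f(17,5)=12359 f(17,7)=6187 f(17,9)=2380 f(17,11)=680 f(17,13)=136 f(17,15)=17 f(17,17)=1
t=18: f(18,-4)=13260 f(18,-2)=35190 f(18,0)=45560 f(18,2)=42942 f(18,4)=31671 f(18,6)=18546 f(18,8)=8567 f(18,10)=3060 f(18,12)=816 f(18,14)=153 f(18,16)=18 f(18,18)=1
t=19: f(19,-3)=48450 f(19,-1)=80750 f(19,1)=88502 f(19,3)=74613 f(19,5)=50217 f(19,7)=27113 f(19,9)=11627 f(19,11)=3876 f(19,13)=969 f(19,15)=171 f(19,17)=19 f(19,19)=1
t=20: f(20,-4)=48450 f(20,-2)=129200 f(20,0)=169252 f(20,2)=163115 f(20,4)=124830 f(20,6)=77330 f(20,8)=38740 f(20,10)=15503 f(20,12)=4845 f(20,14)=1140 f(20,16)=190 f(20,18)=20 f(20,20)=1
t=21: f(21,-3)=177650 f(21,-1)=298452 f(21,1)=332367 f(21,3)=287945 f(21,5)=202160 f(21,7)=116070 f(21,9)=54243 f(21,11)=20348 f(21,13)=5985 f(21,15)=1330 f(21,17)=210 f(21,19)=21 f(21,21)=1
t=22: f(22,-4)=177650 f(22,-2)=476102 f(22,0)=630819 f(22,2)=620312 f(22,4)=490105 f(22,6)=318230 f(22,8)=170313 f(22,10)=74591 f(22,12)=26333 f(22,14)=7315 f(22,16)=1540 f(22,18)=231 f(22,20)=22 f(22,22)=1
t=23: f(23,-3)=653752 f(23,-1)=1106921 f(23,1)=1251131 f(23,3)=1110417 f(23,5)=808335 f(23,7)=488543 f(23,9)=244904 f(23,11)=100924 f(23,13)=33648 f(23,15)=8855 f(23,17)=1771 f(23,19)=253 f(23,21)=23 f(23,23)=1
t=24: f(24,-4)=653752 f(24,-2)=1760673 f(24,0)=2358052 f(24,2)=2361548 f(24,4)=1918752 f(24,6)=1296878 f(24,8)=733447 f(24,10)=345828 f(24,12)=134572 f(24,14)=42503 f(24,16)=10626 f(24,18)=2024 f(24,20)=276 f(24,22)=24 f(24,24)=1
t=25: f(25,-3)=2414425 f(25,-1)=4118725 f(25,1)=4719600 f(25,3)=4280300 f(25,5)=3215630 f(25,7)=2030325 f(25,9)=1079275 f(25,11)=480400 f(25,13)=177075 f(25,15)=53129 f(25,17)=12650 f(25,19)=2300 f(25,21)=300 f(25,23)=25 f(25,25)=1
t=26: f(26,-4)=2414425 f(26,-2)=6533150 f(26,0)=8838325 f(26,2)=8999900 f(26,4)=7495930 f(26,6)=5245955 f(26,8)=3109600 f(26,10)=1559675 f(26,12)=657475 f(26,14)=230204 f(26,16)=65779 f(26,18)=14950 f(26,20)=2600 f(26,22)=325 f(26,24)=26 f(26,26)=1
Σ_s f(26,s) = 45168320
P = 45168320/67108864 = 705755/1048576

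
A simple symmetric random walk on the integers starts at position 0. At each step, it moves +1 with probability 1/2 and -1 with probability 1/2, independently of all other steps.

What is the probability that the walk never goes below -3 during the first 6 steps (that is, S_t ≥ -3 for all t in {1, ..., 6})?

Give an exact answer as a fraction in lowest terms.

Let f(t,s) = #length-t paths at position s with S_1..S_t all ≥ -3.
f(t,s) = f(t-1,s-1) + f(t-1,s+1) for s ≥ -3; f(t,s) = 0 for s < -3.
t=0: f(0,0)=1
t=1: f(1,-1)=1 f(1,1)=1
t=2: f(2,-2)=1 f(2,0)=2 f(2,2)=1
t=3: f(3,-3)=1 f(3,-1)=3 f(3,1)=3 f(3,3)=1
t=4: f(4,-2)=4 f(4,0)=6 f(4,2)=4 f(4,4)=1
t=5: f(5,-3)=4 f(5,-1)=10 f(5,1)=10 f(5,3)=5 f(5,5)=1
t=6: f(6,-2)=14 f(6,0)=20 f(6,2)=15 f(6,4)=6 f(6,6)=1
Σ_s f(6,s) = 56
P = 56/64 = 7/8

Answer: 7/8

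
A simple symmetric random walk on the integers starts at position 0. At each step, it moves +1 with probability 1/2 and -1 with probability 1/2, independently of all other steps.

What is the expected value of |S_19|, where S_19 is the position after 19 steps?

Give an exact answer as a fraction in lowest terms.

Answer: 230945/65536

Derivation:
S_19 takes values m ≡ 1 (mod 2) with |m| ≤ 19; P(S_19=m) = C(19,(19+m)/2)/2^19.
Total paths: 2^19 = 524288
Distribution: P(S=-19)=1/524288, P(S=-17)=19/524288, P(S=-15)=171/524288, P(S=-13)=969/524288, P(S=-11)=3876/524288, P(S=-9)=11628/524288, P(S=-7)=27132/524288, P(S=-5)=50388/524288, P(S=-3)=75582/524288, P(S=-1)=92378/524288, P(S=1)=92378/524288, P(S=3)=75582/524288, P(S=5)=50388/524288, P(S=7)=27132/524288, P(S=9)=11628/524288, P(S=11)=3876/524288, P(S=13)=969/524288, P(S=15)=171/524288, P(S=17)=19/524288, P(S=19)=1/524288
E[|S_19|] = Σ_m |m|·P(S_19=m) = 1847560/524288 = 230945/65536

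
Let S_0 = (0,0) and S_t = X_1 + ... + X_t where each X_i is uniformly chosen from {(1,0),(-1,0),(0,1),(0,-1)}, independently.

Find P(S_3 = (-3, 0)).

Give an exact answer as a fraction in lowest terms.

Answer: 1/64

Derivation:
Let h be the number of horizontal steps (so 3-h are vertical). To end at (-3,0) need (h-3)/2 right-steps and ((3-h)+0)/2 up-steps.
Sum over h with 3 ≤ h ≤ 3, h ≡ 1 (mod 2), 3-h ≡ 0 (mod 2):
h=3: C(3,3)·C(3,0)·C(0,0) = 1·1·1 = 1
Total favorable: 1
Total paths: 4^3 = 64
P = 1/64 = 1/64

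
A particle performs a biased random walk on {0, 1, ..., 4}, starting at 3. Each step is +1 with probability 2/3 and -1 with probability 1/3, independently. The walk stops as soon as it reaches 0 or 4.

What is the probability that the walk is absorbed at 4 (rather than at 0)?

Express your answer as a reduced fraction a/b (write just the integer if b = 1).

Biased walk: p = 2/3, q = 1/3, r = q/p = 1/2
Gambler's ruin: P(hit 4 before 0 | start at 3) = (1 - r^a)/(1 - r^N)
r^3 = 1/8; r^4 = 1/16
P = (1 - 1/8) / (1 - 1/16) = 7/8 / 15/16 = 14/15

Answer: 14/15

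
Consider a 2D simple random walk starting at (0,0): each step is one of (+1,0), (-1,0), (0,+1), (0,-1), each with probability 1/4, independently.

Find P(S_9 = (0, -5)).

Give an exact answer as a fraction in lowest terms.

Answer: 81/16384

Derivation:
Let h be the number of horizontal steps (so 9-h are vertical). To end at (0,-5) need (h+0)/2 right-steps and ((9-h)-5)/2 up-steps.
Sum over h with 0 ≤ h ≤ 4, h ≡ 0 (mod 2), 9-h ≡ 1 (mod 2):
h=0: C(9,0)·C(0,0)·C(9,2) = 1·1·36 = 36
h=2: C(9,2)·C(2,1)·C(7,1) = 36·2·7 = 504
h=4: C(9,4)·C(4,2)·C(5,0) = 126·6·1 = 756
Total favorable: 1296
Total paths: 4^9 = 262144
P = 1296/262144 = 81/16384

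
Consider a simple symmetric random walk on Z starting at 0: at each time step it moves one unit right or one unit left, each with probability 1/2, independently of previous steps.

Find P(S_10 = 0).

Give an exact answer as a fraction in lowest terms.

Answer: 63/256

Derivation:
To reach position 0 after 10 steps: need 5 steps of +1 and 5 of -1.
Favorable paths: C(10,5) = 252
Total paths: 2^10 = 1024
P = 252/1024 = 63/256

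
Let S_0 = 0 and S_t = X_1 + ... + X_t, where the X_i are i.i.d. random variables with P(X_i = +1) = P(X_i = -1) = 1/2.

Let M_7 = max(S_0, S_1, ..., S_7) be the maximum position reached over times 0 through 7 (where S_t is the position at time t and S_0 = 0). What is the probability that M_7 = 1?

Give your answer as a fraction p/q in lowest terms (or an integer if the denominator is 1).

Answer: 35/128

Derivation:
Let M_7 = max(S_0,...,S_7). Use the reflection principle: for j ≥ 1, #{paths with M_7 ≥ j} = #{S_7 ≥ j} + #{S_7 ≥ j+1}.
By reflection, #{M_7 ≥ 1} = #{S_7 ≥ 1} + #{S_7 ≥ 2} = 64 + 29 = 93.
#{M_7 ≥ 2} = #{S_7 ≥ 2} + #{S_7 ≥ 3} = 29 + 29 = 58.
#{M_7 = 1} = 93 - 58 = 35.
P(M_7 = 1) = 35/128 = 35/128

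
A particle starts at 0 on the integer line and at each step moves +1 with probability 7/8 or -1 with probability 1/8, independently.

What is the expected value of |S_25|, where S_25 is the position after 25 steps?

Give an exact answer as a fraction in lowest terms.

S_25 takes values m ≡ 1 (mod 2) with |m| ≤ 25; P(S_25=m) = C(25,(25+m)/2) · (7/8)^((25+m)/2) · (1/8)^((25-m)/2).
Distribution: P(S=-25)=1/37778931862957161709568, P(S=-23)=175/37778931862957161709568, P(S=-21)=3675/9444732965739290427392, P(S=-19)=197225/9444732965739290427392, P(S=-17)=15186325/18889465931478580854784, P(S=-15)=446477955/18889465931478580854784, P(S=-13)=5208909475/9444732965739290427392, P(S=-11)=98969280025/9444732965739290427392, P(S=-9)=6235064641575/37778931862957161709568, P(S=-7)=82441410260825/37778931862957161709568, P(S=-5)=115417974365155/4722366482869645213696, P(S=-3)=1101717028031025/4722366482869645213696, P(S=-1)=17994711457840075/9444732965739290427392, P(S=1)=125962980204880525/9444732965739290427392, P(S=3)=377888940614641575/4722366482869645213696, P(S=5)=1939829895155160085/4722366482869645213696, P(S=7)=67894046330430602975/37778931862957161709568, P(S=9)=251607348165713411025/37778931862957161709568, P(S=11)=195694604128888208575/9444732965739290427392, P(S=13)=504686084332395906325/9444732965739290427392, P(S=15)=2119681554196062806565/18889465931478580854784, P(S=17)=3532802590326771344275/18889465931478580854784, P(S=19)=2248147102935218128175/9444732965739290427392, P(S=21)=2052656050506068725725/9444732965739290427392, P(S=23)=4789530784514160360025/37778931862957161709568, P(S=25)=1341068619663964900807/37778931862957161709568
E[|S_25|] = Σ_m |m|·P(S_25=m) = 22136099368115110057975/1180591620717411303424

Answer: 22136099368115110057975/1180591620717411303424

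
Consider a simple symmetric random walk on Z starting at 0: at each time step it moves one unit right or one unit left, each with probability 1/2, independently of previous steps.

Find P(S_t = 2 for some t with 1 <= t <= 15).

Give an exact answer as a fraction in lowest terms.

Answer: 9949/16384

Derivation:
Count via complement. Let g(t,s) = #length-t paths at position s with S_1..S_t all ≠ 2.
g(t,s) = g(t-1,s-1) + g(t-1,s+1) for s ≠ 2; g(t,2) = 0.
t=0: g(0,0)=1
t=1: g(1,-1)=1 g(1,1)=1
t=2: g(2,-2)=1 g(2,0)=2
t=3: g(3,-3)=1 g(3,-1)=3 g(3,1)=2
t=4: g(4,-4)=1 g(4,-2)=4 g(4,0)=5
t=5: g(5,-5)=1 g(5,-3)=5 g(5,-1)=9 g(5,1)=5
t=6: g(6,-6)=1 g(6,-4)=6 g(6,-2)=14 g(6,0)=14
t=7: g(7,-7)=1 g(7,-5)=7 g(7,-3)=20 g(7,-1)=28 g(7,1)=14
t=8: g(8,-8)=1 g(8,-6)=8 g(8,-4)=27 g(8,-2)=48 g(8,0)=42
t=9: g(9,-9)=1 g(9,-7)=9 g(9,-5)=35 g(9,-3)=75 g(9,-1)=90 g(9,1)=42
t=10: g(10,-10)=1 g(10,-8)=10 g(10,-6)=44 g(10,-4)=110 g(10,-2)=165 g(10,0)=132
t=11: g(11,-11)=1 g(11,-9)=11 g(11,-7)=54 g(11,-5)=154 g(11,-3)=275 g(11,-1)=297 g(11,1)=132
t=12: g(12,-12)=1 g(12,-10)=12 g(12,-8)=65 g(12,-6)=208 g(12,-4)=429 g(12,-2)=572 g(12,0)=429
t=13: g(13,-13)=1 g(13,-11)=13 g(13,-9)=77 g(13,-7)=273 g(13,-5)=637 g(13,-3)=1001 g(13,-1)=1001 g(13,1)=429
t=14: g(14,-14)=1 g(14,-12)=14 g(14,-10)=90 g(14,-8)=350 g(14,-6)=910 g(14,-4)=1638 g(14,-2)=2002 g(14,0)=1430
t=15: g(15,-15)=1 g(15,-13)=15 g(15,-11)=104 g(15,-9)=440 g(15,-7)=1260 g(15,-5)=2548 g(15,-3)=3640 g(15,-1)=3432 g(15,1)=1430
Paths never hitting 2: Σ_s g(15,s) = 12870
Paths hitting 2: 2^15 - 12870 = 19898
P = 19898/32768 = 9949/16384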